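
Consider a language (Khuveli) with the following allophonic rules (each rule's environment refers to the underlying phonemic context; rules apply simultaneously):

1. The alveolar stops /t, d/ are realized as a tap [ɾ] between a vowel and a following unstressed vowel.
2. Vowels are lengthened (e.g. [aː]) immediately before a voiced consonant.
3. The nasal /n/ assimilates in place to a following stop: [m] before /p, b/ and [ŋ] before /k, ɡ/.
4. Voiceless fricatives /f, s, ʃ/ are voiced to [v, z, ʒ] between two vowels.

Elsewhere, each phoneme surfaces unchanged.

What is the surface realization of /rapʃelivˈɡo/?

/r/ — not in any rule's target class → [r].
/a/ (between /r/ and /p/): rule 2 targets it, but not before a voiced consonant → unchanged [a].
/p/ (between /a/ and /ʃ/): no rule targets it → [p].
/ʃ/ — between /p/ and /e/; rule 4 does not apply here → [ʃ].
/e/ — between /ʃ/ and /l/, before a voiced consonant — surfaces as [eː] (rule 2).
/l/ (between /e/ and /i/) is unaffected → [l].
/i/ — between /l/ and /v/, before a voiced consonant — surfaces as [iː] (rule 2).
/v/ — not in any rule's target class → [v].
/ɡ/ — not in any rule's target class → [ɡ].
/o/ (word-final) is in the target of rule 2 but the environment (before a voiced consonant) is not met → [o].

[rapʃeːliːvˈɡo]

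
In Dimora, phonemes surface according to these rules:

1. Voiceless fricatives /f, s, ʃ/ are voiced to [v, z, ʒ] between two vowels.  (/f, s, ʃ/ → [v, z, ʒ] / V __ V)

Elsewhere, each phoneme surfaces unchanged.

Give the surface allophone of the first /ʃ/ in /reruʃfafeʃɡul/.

[ʃ]

/ʃ/ — between /u/ and /f/; rule 1 does not apply here → [ʃ].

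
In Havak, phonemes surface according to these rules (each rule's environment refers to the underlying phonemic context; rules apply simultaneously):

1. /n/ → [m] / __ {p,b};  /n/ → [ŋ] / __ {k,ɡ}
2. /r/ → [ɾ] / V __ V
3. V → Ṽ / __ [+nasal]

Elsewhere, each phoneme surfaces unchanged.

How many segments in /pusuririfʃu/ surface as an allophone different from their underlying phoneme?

Segments that undergo a rule: /r/ → [ɾ] (rule 2); /r/ → [ɾ] (rule 2).
All other segments surface unchanged.

2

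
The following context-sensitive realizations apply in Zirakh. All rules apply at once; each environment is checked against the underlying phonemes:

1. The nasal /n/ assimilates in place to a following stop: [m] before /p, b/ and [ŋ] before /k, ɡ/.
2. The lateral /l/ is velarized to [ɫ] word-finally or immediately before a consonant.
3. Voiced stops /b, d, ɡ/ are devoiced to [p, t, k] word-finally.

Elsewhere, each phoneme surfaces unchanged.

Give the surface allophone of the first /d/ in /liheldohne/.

[d]

/d/ (between /l/ and /o/): rule 3 targets it, but not word-finally → unchanged [d].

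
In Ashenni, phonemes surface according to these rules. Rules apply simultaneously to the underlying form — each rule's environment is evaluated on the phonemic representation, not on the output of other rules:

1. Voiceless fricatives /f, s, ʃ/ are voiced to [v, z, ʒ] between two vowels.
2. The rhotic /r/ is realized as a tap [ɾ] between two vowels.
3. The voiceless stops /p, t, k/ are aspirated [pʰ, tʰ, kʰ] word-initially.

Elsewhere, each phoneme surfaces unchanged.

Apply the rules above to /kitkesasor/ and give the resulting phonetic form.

/k/ — word-initial, word-initially — surfaces as [kʰ] (rule 3).
/i/ — not in any rule's target class → [i].
/t/ (between /i/ and /k/): rule 3 targets it, but not word-initially → unchanged [t].
/k/ (between /t/ and /e/) fails the environment for rule 3, so it stays [k].
/e/ (between /k/ and /s/) is unaffected → [e].
/s/ (between /e/ and /a/): between two vowels, so rule 1 applies → [z].
/a/ stays [a].
/s/ (between /a/ and /o/) occurs between two vowels → [z] by rule 1.
/o/ (between /s/ and /r/) is unaffected → [o].
/r/ (word-final): rule 2 targets it, but not between two vowels → unchanged [r].

[kʰitkezazor]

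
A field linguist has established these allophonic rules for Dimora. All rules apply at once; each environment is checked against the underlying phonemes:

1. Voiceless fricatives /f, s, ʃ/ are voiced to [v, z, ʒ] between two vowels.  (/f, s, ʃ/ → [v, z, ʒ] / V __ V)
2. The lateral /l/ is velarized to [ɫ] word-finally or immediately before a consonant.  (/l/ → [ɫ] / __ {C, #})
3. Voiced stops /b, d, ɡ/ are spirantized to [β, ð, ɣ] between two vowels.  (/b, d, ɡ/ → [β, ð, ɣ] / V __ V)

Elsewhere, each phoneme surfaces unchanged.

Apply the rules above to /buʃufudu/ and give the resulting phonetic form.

/b/ (word-initial): rule 3 targets it, but not between two vowels → unchanged [b].
/u/ stays [u].
/ʃ/ — between /u/ and /u/, between two vowels — surfaces as [ʒ] (rule 1).
/u/ stays [u].
/f/ (between /u/ and /u/): between two vowels, so rule 1 applies → [v].
/u/ — not in any rule's target class → [u].
/d/ — between /u/ and /u/, between two vowels — surfaces as [ð] (rule 3).
/u/ (word-final) is unaffected → [u].

[buʒuvuðu]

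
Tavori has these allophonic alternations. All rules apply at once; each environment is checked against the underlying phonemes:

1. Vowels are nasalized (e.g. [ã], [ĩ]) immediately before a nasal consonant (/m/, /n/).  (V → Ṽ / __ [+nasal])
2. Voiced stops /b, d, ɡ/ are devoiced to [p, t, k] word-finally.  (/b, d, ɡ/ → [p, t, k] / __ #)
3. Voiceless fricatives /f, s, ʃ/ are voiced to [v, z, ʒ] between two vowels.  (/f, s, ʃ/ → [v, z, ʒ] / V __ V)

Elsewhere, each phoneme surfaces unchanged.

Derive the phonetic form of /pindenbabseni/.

[pĩndẽnbabsẽni]

/p/ (word-initial): no rule targets it → [p].
/i/ — between /p/ and /n/, before a nasal consonant — surfaces as [ĩ] (rule 1).
/n/ — not in any rule's target class → [n].
/d/ — between /n/ and /e/; rule 2 does not apply here → [d].
/e/ (between /d/ and /n/): before a nasal consonant, so rule 1 applies → [ẽ].
/n/ stays [n].
/b/ (between /n/ and /a/) fails the environment for rule 2, so it stays [b].
/a/ (between /b/ and /b/): rule 1 targets it, but not before a nasal consonant → unchanged [a].
/b/ (between /a/ and /s/) is in the target of rule 2 but the environment (word-finally) is not met → [b].
/s/ (between /b/ and /e/) is in the target of rule 3 but the environment (between two vowels) is not met → [s].
/e/ — between /s/ and /n/, before a nasal consonant — surfaces as [ẽ] (rule 1).
/n/ — not in any rule's target class → [n].
/i/ — word-final; rule 1 does not apply here → [i].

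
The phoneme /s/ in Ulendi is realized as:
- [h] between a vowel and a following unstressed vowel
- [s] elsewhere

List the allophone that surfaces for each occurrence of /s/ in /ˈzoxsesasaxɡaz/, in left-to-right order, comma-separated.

[s], [h], [h]

Occurrence 1 (position 4): no conditioning environment matches → elsewhere allophone [s].
Occurrence 2 (position 6): between a vowel and a following unstressed vowel → [h].
Occurrence 3 (position 8): between a vowel and a following unstressed vowel → [h].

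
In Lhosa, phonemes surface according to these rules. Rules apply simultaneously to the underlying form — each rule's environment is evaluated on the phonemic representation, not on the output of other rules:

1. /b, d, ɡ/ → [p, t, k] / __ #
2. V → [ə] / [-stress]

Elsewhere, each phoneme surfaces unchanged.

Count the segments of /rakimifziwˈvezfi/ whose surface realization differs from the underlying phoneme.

Segments that undergo a rule: /a/ → [ə] (rule 2); /i/ → [ə] (rule 2); /i/ → [ə] (rule 2); /i/ → [ə] (rule 2); /i/ → [ə] (rule 2).
All other segments surface unchanged.

5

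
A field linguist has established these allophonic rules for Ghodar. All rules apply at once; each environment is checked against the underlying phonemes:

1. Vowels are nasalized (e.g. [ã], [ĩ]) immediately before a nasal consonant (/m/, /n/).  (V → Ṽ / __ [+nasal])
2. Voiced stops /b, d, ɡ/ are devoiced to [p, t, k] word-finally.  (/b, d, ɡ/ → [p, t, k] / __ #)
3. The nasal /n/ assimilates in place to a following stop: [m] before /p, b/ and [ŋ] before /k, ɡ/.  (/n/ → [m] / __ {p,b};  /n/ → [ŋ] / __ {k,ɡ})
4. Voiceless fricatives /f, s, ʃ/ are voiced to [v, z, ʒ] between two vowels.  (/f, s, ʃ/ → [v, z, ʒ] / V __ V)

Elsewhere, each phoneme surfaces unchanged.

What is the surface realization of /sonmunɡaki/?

[sõnmũŋɡaki]

/s/ (word-initial): rule 4 targets it, but not between two vowels → unchanged [s].
/o/ meets the environment for rule 1 (before a nasal consonant) → [õ].
/n/ (between /o/ and /m/): rule 3 targets it, but not before a labial or velar stop → unchanged [n].
/m/ (between /n/ and /u/) is unaffected → [m].
Rule 1 applies to /u/ (between /m/ and /n/: before a nasal consonant) → [ũ].
Rule 3 applies to /n/ (between /u/ and /ɡ/: before a labial or velar stop) → [ŋ].
/ɡ/ (between /n/ and /a/): rule 2 targets it, but not word-finally → unchanged [ɡ].
/a/ (between /ɡ/ and /k/) fails the environment for rule 1, so it stays [a].
/k/ — not in any rule's target class → [k].
/i/ (word-final) fails the environment for rule 1, so it stays [i].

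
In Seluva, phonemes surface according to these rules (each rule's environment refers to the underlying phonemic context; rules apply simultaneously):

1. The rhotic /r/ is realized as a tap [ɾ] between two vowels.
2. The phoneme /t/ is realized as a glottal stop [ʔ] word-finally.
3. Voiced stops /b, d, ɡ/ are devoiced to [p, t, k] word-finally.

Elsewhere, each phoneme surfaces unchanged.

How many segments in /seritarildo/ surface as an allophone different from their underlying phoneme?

Segments that undergo a rule: /r/ → [ɾ] (rule 1); /r/ → [ɾ] (rule 1).
All other segments surface unchanged.

2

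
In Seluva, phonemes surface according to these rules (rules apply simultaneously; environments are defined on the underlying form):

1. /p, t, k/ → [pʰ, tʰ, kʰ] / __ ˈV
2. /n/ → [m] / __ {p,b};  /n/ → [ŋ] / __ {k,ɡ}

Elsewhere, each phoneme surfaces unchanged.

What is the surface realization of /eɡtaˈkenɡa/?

[eɡtaˈkʰeŋɡa]

/e/ stays [e].
/ɡ/ (between /e/ and /t/): no rule targets it → [ɡ].
/t/ (between /ɡ/ and /a/) is in the target of rule 1 but the environment (immediately before a stressed vowel) is not met → [t].
/a/ (between /t/ and /k/): no rule targets it → [a].
/k/ (between /a/ and /e/) occurs immediately before a stressed vowel → [kʰ] by rule 1.
/e/ (between /k/ and /n/): no rule targets it → [e].
/n/ (between /e/ and /ɡ/): before a labial or velar stop, so rule 2 applies → [ŋ].
/ɡ/ stays [ɡ].
/a/ (word-final): no rule targets it → [a].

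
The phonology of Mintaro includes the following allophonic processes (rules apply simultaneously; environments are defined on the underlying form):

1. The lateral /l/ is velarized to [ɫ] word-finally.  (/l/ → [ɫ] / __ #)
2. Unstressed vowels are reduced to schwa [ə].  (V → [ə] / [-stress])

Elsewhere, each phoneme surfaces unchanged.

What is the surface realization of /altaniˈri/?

/a/ (word-initial): in an unstressed syllable, so rule 2 applies → [ə].
/l/ (between /a/ and /t/): rule 1 targets it, but not word-finally → unchanged [l].
/t/ (between /l/ and /a/): no rule targets it → [t].
/a/ (between /t/ and /n/): in an unstressed syllable, so rule 2 applies → [ə].
/n/ — not in any rule's target class → [n].
/i/ meets the environment for rule 2 (in an unstressed syllable) → [ə].
/r/ (between /i/ and /i/): no rule targets it → [r].
/i/ (word-final) is in the target of rule 2 but the environment (in an unstressed syllable) is not met → [i].

[əltənəˈri]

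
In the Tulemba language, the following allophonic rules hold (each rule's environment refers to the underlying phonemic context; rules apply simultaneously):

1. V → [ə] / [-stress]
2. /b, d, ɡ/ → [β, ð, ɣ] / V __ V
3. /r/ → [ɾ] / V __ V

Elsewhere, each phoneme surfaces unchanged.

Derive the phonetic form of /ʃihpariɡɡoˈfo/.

/ʃ/ (word-initial) is unaffected → [ʃ].
Rule 1 applies to /i/ (between /ʃ/ and /h/: in an unstressed syllable) → [ə].
/h/ — not in any rule's target class → [h].
/p/ — not in any rule's target class → [p].
/a/ meets the environment for rule 1 (in an unstressed syllable) → [ə].
/r/ meets the environment for rule 3 (between two vowels) → [ɾ].
Rule 1 applies to /i/ (between /r/ and /ɡ/: in an unstressed syllable) → [ə].
/ɡ/ (between /i/ and /ɡ/) is in the target of rule 2 but the environment (between two vowels) is not met → [ɡ].
/ɡ/ (between /ɡ/ and /o/) is in the target of rule 2 but the environment (between two vowels) is not met → [ɡ].
/o/ (between /ɡ/ and /f/) occurs in an unstressed syllable → [ə] by rule 1.
/f/ (between /o/ and /o/): no rule targets it → [f].
/o/ (word-final): rule 1 targets it, but not in an unstressed syllable → unchanged [o].

[ʃəhpəɾəɡɡəˈfo]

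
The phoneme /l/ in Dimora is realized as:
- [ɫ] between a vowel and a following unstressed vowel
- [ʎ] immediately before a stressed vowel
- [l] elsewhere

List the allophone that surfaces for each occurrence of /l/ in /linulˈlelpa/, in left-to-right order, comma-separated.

[l], [l], [ʎ], [l]

Occurrence 1 (position 1): no conditioning environment matches → elsewhere allophone [l].
Occurrence 2 (position 5): no conditioning environment matches → elsewhere allophone [l].
Occurrence 3 (position 6): immediately before a stressed vowel → [ʎ].
Occurrence 4 (position 8): no conditioning environment matches → elsewhere allophone [l].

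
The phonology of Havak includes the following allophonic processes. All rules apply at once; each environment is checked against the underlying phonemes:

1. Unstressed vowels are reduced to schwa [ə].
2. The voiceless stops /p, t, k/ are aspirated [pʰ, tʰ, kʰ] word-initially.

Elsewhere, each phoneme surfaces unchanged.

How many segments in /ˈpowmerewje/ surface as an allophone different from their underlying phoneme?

4

Segments that undergo a rule: /p/ → [pʰ] (rule 2); /e/ → [ə] (rule 1); /e/ → [ə] (rule 1); /e/ → [ə] (rule 1).
All other segments surface unchanged.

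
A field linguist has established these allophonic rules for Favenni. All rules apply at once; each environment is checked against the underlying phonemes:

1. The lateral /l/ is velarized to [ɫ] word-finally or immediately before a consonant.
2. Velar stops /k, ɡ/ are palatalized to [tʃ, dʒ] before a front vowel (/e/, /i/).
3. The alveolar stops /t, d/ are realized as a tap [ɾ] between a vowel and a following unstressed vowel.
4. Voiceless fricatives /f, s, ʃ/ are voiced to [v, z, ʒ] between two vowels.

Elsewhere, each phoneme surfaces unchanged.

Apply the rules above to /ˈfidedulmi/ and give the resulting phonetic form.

[ˈfiɾeɾuɫmi]

/f/ (word-initial) is in the target of rule 4 but the environment (between two vowels) is not met → [f].
/i/ — not in any rule's target class → [i].
/d/ meets the environment for rule 3 (between a vowel and a following unstressed vowel) → [ɾ].
/e/ (between /d/ and /d/): no rule targets it → [e].
Rule 3 applies to /d/ (between /e/ and /u/: between a vowel and a following unstressed vowel) → [ɾ].
/u/ — not in any rule's target class → [u].
/l/ — between /u/ and /m/, word-finally or immediately before a consonant — surfaces as [ɫ] (rule 1).
/m/ stays [m].
/i/ (word-final): no rule targets it → [i].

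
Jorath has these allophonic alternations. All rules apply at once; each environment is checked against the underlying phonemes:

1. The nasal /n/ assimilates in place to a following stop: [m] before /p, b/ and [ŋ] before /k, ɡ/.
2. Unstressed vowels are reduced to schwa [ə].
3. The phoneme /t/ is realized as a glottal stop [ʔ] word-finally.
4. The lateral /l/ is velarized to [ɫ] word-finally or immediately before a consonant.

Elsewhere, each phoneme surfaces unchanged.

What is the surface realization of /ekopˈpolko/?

/e/ — word-initial, in an unstressed syllable — surfaces as [ə] (rule 2).
/k/ — not in any rule's target class → [k].
/o/ (between /k/ and /p/): in an unstressed syllable, so rule 2 applies → [ə].
/p/ stays [p].
/p/ (between /p/ and /o/): no rule targets it → [p].
/o/ (between /p/ and /l/) fails the environment for rule 2, so it stays [o].
/l/ (between /o/ and /k/): word-finally or immediately before a consonant, so rule 4 applies → [ɫ].
/k/ — not in any rule's target class → [k].
/o/ — word-final, in an unstressed syllable — surfaces as [ə] (rule 2).

[əkəpˈpoɫkə]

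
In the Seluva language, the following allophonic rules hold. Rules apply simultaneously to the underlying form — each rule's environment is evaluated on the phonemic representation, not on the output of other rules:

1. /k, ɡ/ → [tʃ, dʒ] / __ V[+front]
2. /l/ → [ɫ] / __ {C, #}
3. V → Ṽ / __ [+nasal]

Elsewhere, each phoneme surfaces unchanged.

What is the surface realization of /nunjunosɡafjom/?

/n/ — not in any rule's target class → [n].
Rule 3 applies to /u/ (between /n/ and /n/: before a nasal consonant) → [ũ].
/n/ stays [n].
/j/ — not in any rule's target class → [j].
/u/ (between /j/ and /n/): before a nasal consonant, so rule 3 applies → [ũ].
/n/ (between /u/ and /o/): no rule targets it → [n].
/o/ — between /n/ and /s/; rule 3 does not apply here → [o].
/s/ (between /o/ and /ɡ/): no rule targets it → [s].
/ɡ/ (between /s/ and /a/) is in the target of rule 1 but the environment (before a front vowel) is not met → [ɡ].
/a/ (between /ɡ/ and /f/) fails the environment for rule 3, so it stays [a].
/f/ stays [f].
/j/ (between /f/ and /o/): no rule targets it → [j].
/o/ — between /j/ and /m/, before a nasal consonant — surfaces as [õ] (rule 3).
/m/ — not in any rule's target class → [m].

[nũnjũnosɡafjõm]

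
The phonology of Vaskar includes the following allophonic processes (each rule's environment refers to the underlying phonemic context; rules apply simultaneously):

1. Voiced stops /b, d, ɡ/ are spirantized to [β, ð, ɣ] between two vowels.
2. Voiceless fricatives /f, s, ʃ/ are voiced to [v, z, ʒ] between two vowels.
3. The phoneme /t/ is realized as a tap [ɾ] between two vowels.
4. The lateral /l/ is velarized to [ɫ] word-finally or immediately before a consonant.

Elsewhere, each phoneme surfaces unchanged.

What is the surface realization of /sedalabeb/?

[seðalaβeb]

/s/ (word-initial) fails the environment for rule 2, so it stays [s].
/e/ — not in any rule's target class → [e].
/d/ (between /e/ and /a/): between two vowels, so rule 1 applies → [ð].
/a/ (between /d/ and /l/): no rule targets it → [a].
/l/ — between /a/ and /a/; rule 4 does not apply here → [l].
/a/ stays [a].
/b/ (between /a/ and /e/): between two vowels, so rule 1 applies → [β].
/e/ stays [e].
/b/ (word-final): rule 1 targets it, but not between two vowels → unchanged [b].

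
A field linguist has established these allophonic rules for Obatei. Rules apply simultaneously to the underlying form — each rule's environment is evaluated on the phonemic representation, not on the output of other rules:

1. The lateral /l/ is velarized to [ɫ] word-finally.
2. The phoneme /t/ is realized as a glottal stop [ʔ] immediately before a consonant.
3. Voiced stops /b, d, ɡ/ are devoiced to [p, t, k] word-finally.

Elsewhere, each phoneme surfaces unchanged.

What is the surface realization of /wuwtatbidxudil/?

[wuwtaʔbidxudiɫ]

/w/ stays [w].
/u/ stays [u].
/w/ stays [w].
/t/ (between /w/ and /a/) is in the target of rule 2 but the environment (immediately before a consonant) is not met → [t].
/a/ — not in any rule's target class → [a].
/t/ (between /a/ and /b/) occurs immediately before a consonant → [ʔ] by rule 2.
/b/ (between /t/ and /i/) fails the environment for rule 3, so it stays [b].
/i/ (between /b/ and /d/): no rule targets it → [i].
/d/ (between /i/ and /x/) is in the target of rule 3 but the environment (word-finally) is not met → [d].
/x/ — not in any rule's target class → [x].
/u/ (between /x/ and /d/): no rule targets it → [u].
/d/ (between /u/ and /i/) fails the environment for rule 3, so it stays [d].
/i/ stays [i].
/l/ — word-final, word-finally — surfaces as [ɫ] (rule 1).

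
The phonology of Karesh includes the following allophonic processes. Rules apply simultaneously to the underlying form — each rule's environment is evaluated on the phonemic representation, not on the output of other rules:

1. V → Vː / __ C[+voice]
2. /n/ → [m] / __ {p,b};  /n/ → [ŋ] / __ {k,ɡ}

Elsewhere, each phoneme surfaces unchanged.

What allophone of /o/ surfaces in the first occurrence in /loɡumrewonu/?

[oː]

/o/ (between /l/ and /ɡ/) occurs before a voiced consonant → [oː] by rule 1.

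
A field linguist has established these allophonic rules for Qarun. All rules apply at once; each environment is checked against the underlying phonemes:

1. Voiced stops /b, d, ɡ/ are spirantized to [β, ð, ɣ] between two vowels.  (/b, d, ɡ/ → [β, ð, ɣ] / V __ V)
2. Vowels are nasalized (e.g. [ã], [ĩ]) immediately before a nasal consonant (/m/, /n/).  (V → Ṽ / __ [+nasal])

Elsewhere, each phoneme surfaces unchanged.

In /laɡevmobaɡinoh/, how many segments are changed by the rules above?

Segments that undergo a rule: /ɡ/ → [ɣ] (rule 1); /b/ → [β] (rule 1); /ɡ/ → [ɣ] (rule 1); /i/ → [ĩ] (rule 2).
All other segments surface unchanged.

4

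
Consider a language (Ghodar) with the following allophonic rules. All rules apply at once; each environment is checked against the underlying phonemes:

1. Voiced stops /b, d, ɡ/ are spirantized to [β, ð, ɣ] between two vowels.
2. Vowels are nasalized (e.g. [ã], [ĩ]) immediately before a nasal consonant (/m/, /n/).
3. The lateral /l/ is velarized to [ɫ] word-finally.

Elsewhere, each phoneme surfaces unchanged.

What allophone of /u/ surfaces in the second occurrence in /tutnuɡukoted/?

[u]

/u/ (between /n/ and /ɡ/): rule 2 targets it, but not before a nasal consonant → unchanged [u].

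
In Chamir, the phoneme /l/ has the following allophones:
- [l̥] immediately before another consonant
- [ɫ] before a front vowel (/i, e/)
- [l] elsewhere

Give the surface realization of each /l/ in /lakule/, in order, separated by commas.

[l], [ɫ]

Occurrence 1 (position 1): no conditioning environment matches → elsewhere allophone [l].
Occurrence 2 (position 5): before a front vowel (/i, e/) → [ɫ].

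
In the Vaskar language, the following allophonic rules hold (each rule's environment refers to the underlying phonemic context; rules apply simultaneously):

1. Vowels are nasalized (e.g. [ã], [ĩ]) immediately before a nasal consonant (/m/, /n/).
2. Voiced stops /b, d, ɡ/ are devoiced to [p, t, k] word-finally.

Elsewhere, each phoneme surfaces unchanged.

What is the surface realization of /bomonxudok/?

[bõmõnxudok]

/b/ (word-initial): rule 2 targets it, but not word-finally → unchanged [b].
Rule 1 applies to /o/ (between /b/ and /m/: before a nasal consonant) → [õ].
/o/ (between /m/ and /n/): before a nasal consonant, so rule 1 applies → [õ].
/u/ — between /x/ and /d/; rule 1 does not apply here → [u].
/d/ (between /u/ and /o/): rule 2 targets it, but not word-finally → unchanged [d].
/o/ (between /d/ and /k/) fails the environment for rule 1, so it stays [o].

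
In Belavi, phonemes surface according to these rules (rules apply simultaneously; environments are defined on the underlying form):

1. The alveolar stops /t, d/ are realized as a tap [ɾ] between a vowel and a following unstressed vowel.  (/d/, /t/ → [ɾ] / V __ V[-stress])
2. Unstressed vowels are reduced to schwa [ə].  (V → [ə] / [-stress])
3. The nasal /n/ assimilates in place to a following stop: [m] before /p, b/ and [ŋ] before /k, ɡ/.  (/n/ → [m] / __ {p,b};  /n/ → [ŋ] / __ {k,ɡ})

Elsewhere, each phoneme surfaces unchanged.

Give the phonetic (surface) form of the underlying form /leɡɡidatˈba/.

/l/ (word-initial) is unaffected → [l].
Rule 2 applies to /e/ (between /l/ and /ɡ/: in an unstressed syllable) → [ə].
/ɡ/ (between /e/ and /ɡ/): no rule targets it → [ɡ].
/ɡ/ (between /ɡ/ and /i/) is unaffected → [ɡ].
/i/ meets the environment for rule 2 (in an unstressed syllable) → [ə].
/d/ meets the environment for rule 1 (between a vowel and a following unstressed vowel) → [ɾ].
/a/ meets the environment for rule 2 (in an unstressed syllable) → [ə].
/t/ (between /a/ and /b/) fails the environment for rule 1, so it stays [t].
/b/ stays [b].
/a/ (word-final): rule 2 targets it, but not in an unstressed syllable → unchanged [a].

[ləɡɡəɾətˈba]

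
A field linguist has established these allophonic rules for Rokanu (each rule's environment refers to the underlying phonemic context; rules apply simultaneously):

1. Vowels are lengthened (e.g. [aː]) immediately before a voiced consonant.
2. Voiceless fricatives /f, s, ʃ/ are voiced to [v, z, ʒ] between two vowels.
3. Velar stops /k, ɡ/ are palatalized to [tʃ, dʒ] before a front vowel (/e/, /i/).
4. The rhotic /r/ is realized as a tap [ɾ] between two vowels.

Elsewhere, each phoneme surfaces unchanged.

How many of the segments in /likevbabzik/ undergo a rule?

Segments that undergo a rule: /k/ → [tʃ] (rule 3); /e/ → [eː] (rule 1); /a/ → [aː] (rule 1).
All other segments surface unchanged.

3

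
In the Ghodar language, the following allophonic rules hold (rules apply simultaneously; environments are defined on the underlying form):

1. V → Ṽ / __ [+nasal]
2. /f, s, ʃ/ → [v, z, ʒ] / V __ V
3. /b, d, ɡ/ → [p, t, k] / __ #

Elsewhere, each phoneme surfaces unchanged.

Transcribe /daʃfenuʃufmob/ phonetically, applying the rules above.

/d/ — word-initial; rule 3 does not apply here → [d].
/a/ — between /d/ and /ʃ/; rule 1 does not apply here → [a].
/ʃ/ (between /a/ and /f/): rule 2 targets it, but not between two vowels → unchanged [ʃ].
/f/ (between /ʃ/ and /e/) fails the environment for rule 2, so it stays [f].
Rule 1 applies to /e/ (between /f/ and /n/: before a nasal consonant) → [ẽ].
/n/ — not in any rule's target class → [n].
/u/ (between /n/ and /ʃ/) fails the environment for rule 1, so it stays [u].
/ʃ/ (between /u/ and /u/) occurs between two vowels → [ʒ] by rule 2.
/u/ (between /ʃ/ and /f/): rule 1 targets it, but not before a nasal consonant → unchanged [u].
/f/ (between /u/ and /m/): rule 2 targets it, but not between two vowels → unchanged [f].
/m/ stays [m].
/o/ — between /m/ and /b/; rule 1 does not apply here → [o].
/b/ (word-final): word-finally, so rule 3 applies → [p].

[daʃfẽnuʒufmop]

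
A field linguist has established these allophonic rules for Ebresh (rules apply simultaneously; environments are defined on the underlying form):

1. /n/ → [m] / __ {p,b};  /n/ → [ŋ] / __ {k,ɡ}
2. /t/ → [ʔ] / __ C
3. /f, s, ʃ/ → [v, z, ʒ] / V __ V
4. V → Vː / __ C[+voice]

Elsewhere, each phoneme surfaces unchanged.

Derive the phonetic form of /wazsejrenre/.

[waːzseːjreːnre]

/a/ meets the environment for rule 4 (before a voiced consonant) → [aː].
/s/ (between /z/ and /e/): rule 3 targets it, but not between two vowels → unchanged [s].
/e/ — between /s/ and /j/, before a voiced consonant — surfaces as [eː] (rule 4).
/e/ meets the environment for rule 4 (before a voiced consonant) → [eː].
/n/ (between /e/ and /r/) fails the environment for rule 1, so it stays [n].
/e/ (word-final) is in the target of rule 4 but the environment (before a voiced consonant) is not met → [e].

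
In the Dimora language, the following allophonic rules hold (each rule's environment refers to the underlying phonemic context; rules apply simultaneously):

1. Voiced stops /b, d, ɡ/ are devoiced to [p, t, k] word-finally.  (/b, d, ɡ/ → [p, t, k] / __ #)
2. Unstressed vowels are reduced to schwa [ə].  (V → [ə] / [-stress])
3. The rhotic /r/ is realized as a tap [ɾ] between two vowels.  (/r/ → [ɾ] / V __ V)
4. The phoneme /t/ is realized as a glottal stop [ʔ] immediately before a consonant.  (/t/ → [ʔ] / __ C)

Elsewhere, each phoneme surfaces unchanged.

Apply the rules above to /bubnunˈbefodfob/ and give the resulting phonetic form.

/b/ (word-initial) fails the environment for rule 1, so it stays [b].
/u/ (between /b/ and /b/) occurs in an unstressed syllable → [ə] by rule 2.
/b/ (between /u/ and /n/) fails the environment for rule 1, so it stays [b].
/u/ — between /n/ and /n/, in an unstressed syllable — surfaces as [ə] (rule 2).
/b/ — between /n/ and /e/; rule 1 does not apply here → [b].
/e/ (between /b/ and /f/) fails the environment for rule 2, so it stays [e].
/o/ — between /f/ and /d/, in an unstressed syllable — surfaces as [ə] (rule 2).
/d/ (between /o/ and /f/) fails the environment for rule 1, so it stays [d].
/o/ (between /f/ and /b/): in an unstressed syllable, so rule 2 applies → [ə].
/b/ (word-final): word-finally, so rule 1 applies → [p].

[bəbnənˈbefədfəp]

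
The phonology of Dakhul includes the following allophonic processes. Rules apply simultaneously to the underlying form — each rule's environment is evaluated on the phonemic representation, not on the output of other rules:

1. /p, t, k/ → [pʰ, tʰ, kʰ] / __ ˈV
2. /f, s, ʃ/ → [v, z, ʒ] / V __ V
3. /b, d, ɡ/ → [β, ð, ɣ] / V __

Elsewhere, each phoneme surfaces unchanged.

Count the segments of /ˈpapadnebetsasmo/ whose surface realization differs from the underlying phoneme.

Segments that undergo a rule: /p/ → [pʰ] (rule 1); /d/ → [ð] (rule 3); /b/ → [β] (rule 3).
All other segments surface unchanged.

3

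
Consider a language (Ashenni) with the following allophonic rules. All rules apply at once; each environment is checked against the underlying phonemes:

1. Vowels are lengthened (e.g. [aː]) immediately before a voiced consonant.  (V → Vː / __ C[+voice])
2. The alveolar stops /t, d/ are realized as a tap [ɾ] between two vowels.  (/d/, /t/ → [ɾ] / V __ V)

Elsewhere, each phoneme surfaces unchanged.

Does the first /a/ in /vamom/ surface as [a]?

/a/ meets the environment for rule 1 (before a voiced consonant) → [aː].
The actual realization is [aː], not [a].

No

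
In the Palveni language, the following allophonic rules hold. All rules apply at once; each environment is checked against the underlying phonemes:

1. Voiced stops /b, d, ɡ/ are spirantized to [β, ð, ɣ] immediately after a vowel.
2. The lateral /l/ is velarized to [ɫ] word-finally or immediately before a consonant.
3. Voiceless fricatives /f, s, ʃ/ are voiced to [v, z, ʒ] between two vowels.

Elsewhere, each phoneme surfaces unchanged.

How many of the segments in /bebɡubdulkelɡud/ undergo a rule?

Segments that undergo a rule: /b/ → [β] (rule 1); /b/ → [β] (rule 1); /l/ → [ɫ] (rule 2); /l/ → [ɫ] (rule 2); /d/ → [ð] (rule 1).
All other segments surface unchanged.

5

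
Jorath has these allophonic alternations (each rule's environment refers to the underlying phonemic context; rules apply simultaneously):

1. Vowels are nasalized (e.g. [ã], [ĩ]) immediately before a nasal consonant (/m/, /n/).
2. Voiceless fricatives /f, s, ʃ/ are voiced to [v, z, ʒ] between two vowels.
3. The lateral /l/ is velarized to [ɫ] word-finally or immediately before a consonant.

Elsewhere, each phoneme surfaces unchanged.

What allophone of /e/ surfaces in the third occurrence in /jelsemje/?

[e]

/e/ (word-final) is in the target of rule 1 but the environment (before a nasal consonant) is not met → [e].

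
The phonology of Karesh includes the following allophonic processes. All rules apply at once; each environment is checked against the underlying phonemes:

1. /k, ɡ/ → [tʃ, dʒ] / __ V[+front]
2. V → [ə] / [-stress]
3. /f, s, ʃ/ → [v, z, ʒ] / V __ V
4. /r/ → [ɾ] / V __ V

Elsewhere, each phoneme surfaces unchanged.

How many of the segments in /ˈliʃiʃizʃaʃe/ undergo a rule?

Segments that undergo a rule: /ʃ/ → [ʒ] (rule 3); /i/ → [ə] (rule 2); /ʃ/ → [ʒ] (rule 3); /i/ → [ə] (rule 2); /a/ → [ə] (rule 2); /ʃ/ → [ʒ] (rule 3); /e/ → [ə] (rule 2).
All other segments surface unchanged.

7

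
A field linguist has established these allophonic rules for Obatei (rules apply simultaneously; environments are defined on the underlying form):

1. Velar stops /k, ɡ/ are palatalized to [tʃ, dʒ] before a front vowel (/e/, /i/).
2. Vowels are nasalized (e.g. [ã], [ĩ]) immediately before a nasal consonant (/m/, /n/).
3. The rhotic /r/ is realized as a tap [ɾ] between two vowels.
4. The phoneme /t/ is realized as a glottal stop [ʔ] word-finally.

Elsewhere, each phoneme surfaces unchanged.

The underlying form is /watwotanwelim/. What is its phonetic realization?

/a/ (between /w/ and /t/) fails the environment for rule 2, so it stays [a].
/t/ (between /a/ and /w/) is in the target of rule 4 but the environment (word-finally) is not met → [t].
/o/ (between /w/ and /t/): rule 2 targets it, but not before a nasal consonant → unchanged [o].
/t/ — between /o/ and /a/; rule 4 does not apply here → [t].
Rule 2 applies to /a/ (between /t/ and /n/: before a nasal consonant) → [ã].
/e/ (between /w/ and /l/): rule 2 targets it, but not before a nasal consonant → unchanged [e].
/i/ — between /l/ and /m/, before a nasal consonant — surfaces as [ĩ] (rule 2).

[watwotãnwelĩm]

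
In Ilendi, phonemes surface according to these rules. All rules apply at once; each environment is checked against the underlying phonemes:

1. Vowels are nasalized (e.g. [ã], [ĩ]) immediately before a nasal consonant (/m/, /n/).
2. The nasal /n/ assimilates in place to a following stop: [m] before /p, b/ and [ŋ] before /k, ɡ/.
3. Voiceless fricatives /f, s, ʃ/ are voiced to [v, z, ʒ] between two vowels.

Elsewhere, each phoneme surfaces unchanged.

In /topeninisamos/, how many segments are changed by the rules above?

4

Segments that undergo a rule: /e/ → [ẽ] (rule 1); /i/ → [ĩ] (rule 1); /s/ → [z] (rule 3); /a/ → [ã] (rule 1).
All other segments surface unchanged.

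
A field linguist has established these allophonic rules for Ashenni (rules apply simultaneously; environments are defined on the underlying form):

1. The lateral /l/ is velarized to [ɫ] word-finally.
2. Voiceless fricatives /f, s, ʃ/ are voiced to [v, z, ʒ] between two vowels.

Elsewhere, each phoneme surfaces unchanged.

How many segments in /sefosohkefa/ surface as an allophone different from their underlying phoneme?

3

Segments that undergo a rule: /f/ → [v] (rule 2); /s/ → [z] (rule 2); /f/ → [v] (rule 2).
All other segments surface unchanged.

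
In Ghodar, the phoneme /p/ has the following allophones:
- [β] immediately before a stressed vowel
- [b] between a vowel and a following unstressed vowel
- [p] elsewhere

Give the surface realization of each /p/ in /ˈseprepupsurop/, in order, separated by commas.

[p], [b], [p], [p]

Occurrence 1 (position 3): no conditioning environment matches → elsewhere allophone [p].
Occurrence 2 (position 6): between a vowel and a following unstressed vowel → [b].
Occurrence 3 (position 8): no conditioning environment matches → elsewhere allophone [p].
Occurrence 4 (position 13): no conditioning environment matches → elsewhere allophone [p].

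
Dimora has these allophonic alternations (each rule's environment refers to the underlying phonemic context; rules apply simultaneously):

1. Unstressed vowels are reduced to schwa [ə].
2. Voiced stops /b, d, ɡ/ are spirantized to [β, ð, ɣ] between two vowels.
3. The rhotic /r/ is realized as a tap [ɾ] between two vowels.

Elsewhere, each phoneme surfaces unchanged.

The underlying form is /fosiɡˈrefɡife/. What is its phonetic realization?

[fəsəɡˈrefɡəfə]

/o/ (between /f/ and /s/): in an unstressed syllable, so rule 1 applies → [ə].
/i/ — between /s/ and /ɡ/, in an unstressed syllable — surfaces as [ə] (rule 1).
/ɡ/ (between /i/ and /r/): rule 2 targets it, but not between two vowels → unchanged [ɡ].
/r/ (between /ɡ/ and /e/): rule 3 targets it, but not between two vowels → unchanged [r].
/e/ (between /r/ and /f/) fails the environment for rule 1, so it stays [e].
/ɡ/ (between /f/ and /i/) is in the target of rule 2 but the environment (between two vowels) is not met → [ɡ].
/i/ meets the environment for rule 1 (in an unstressed syllable) → [ə].
/e/ meets the environment for rule 1 (in an unstressed syllable) → [ə].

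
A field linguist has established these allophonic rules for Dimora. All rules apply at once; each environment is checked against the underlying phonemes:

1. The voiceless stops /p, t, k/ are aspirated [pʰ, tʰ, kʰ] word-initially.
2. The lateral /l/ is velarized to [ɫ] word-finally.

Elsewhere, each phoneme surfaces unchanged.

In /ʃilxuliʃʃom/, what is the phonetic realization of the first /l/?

[l]

/l/ (between /i/ and /x/) is in the target of rule 2 but the environment (word-finally) is not met → [l].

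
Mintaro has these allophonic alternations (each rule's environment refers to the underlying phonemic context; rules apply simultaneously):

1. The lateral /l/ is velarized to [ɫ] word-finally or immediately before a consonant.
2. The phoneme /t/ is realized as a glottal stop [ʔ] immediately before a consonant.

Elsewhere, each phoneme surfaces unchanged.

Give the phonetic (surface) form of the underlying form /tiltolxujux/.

/t/ — word-initial; rule 2 does not apply here → [t].
/i/ (between /t/ and /l/): no rule targets it → [i].
/l/ meets the environment for rule 1 (word-finally or immediately before a consonant) → [ɫ].
/t/ (between /l/ and /o/): rule 2 targets it, but not immediately before a consonant → unchanged [t].
/o/ stays [o].
/l/ meets the environment for rule 1 (word-finally or immediately before a consonant) → [ɫ].
/x/ — not in any rule's target class → [x].
/u/ stays [u].
/j/ (between /u/ and /u/) is unaffected → [j].
/u/ — not in any rule's target class → [u].
/x/ (word-final) is unaffected → [x].

[tiɫtoɫxujux]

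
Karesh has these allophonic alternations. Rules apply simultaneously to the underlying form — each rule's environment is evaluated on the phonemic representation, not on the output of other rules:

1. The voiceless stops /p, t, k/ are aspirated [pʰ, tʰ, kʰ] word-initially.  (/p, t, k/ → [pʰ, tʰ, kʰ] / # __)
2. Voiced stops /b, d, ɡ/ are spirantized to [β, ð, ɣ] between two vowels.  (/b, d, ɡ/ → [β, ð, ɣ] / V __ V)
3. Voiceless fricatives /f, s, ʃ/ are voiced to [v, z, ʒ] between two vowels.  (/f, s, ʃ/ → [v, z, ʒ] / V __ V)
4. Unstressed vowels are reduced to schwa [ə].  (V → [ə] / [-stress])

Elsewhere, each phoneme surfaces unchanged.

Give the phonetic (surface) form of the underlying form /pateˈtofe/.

/p/ meets the environment for rule 1 (word-initially) → [pʰ].
/a/ — between /p/ and /t/, in an unstressed syllable — surfaces as [ə] (rule 4).
/t/ (between /a/ and /e/): rule 1 targets it, but not word-initially → unchanged [t].
Rule 4 applies to /e/ (between /t/ and /t/: in an unstressed syllable) → [ə].
/t/ (between /e/ and /o/): rule 1 targets it, but not word-initially → unchanged [t].
/o/ — between /t/ and /f/; rule 4 does not apply here → [o].
/f/ meets the environment for rule 3 (between two vowels) → [v].
/e/ (word-final) occurs in an unstressed syllable → [ə] by rule 4.

[pʰətəˈtovə]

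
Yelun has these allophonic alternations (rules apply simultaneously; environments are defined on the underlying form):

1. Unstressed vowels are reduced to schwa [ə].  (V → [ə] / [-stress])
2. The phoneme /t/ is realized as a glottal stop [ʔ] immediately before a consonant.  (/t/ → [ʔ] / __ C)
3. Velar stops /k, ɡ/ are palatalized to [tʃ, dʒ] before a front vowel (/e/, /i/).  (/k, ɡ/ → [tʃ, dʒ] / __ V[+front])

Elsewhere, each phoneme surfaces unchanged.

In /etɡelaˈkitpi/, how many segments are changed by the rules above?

8

Segments that undergo a rule: /e/ → [ə] (rule 1); /t/ → [ʔ] (rule 2); /ɡ/ → [dʒ] (rule 3); /e/ → [ə] (rule 1); /a/ → [ə] (rule 1); /k/ → [tʃ] (rule 3); /t/ → [ʔ] (rule 2); /i/ → [ə] (rule 1).
All other segments surface unchanged.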